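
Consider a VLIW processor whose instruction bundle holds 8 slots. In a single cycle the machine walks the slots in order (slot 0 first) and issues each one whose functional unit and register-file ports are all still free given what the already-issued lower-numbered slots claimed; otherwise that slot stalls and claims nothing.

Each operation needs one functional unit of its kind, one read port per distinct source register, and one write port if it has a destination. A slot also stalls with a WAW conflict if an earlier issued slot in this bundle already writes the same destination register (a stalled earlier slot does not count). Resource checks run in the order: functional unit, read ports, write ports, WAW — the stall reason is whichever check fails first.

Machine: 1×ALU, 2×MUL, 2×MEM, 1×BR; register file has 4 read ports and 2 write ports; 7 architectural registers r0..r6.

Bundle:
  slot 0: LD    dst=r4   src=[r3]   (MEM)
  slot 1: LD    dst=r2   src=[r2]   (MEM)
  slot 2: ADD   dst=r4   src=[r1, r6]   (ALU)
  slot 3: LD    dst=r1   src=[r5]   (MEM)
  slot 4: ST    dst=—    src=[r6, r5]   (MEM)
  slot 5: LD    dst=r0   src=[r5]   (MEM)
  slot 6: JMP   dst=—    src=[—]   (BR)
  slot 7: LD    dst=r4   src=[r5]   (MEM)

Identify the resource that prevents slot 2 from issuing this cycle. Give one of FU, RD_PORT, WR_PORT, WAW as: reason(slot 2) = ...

reason(slot 2) = WR_PORT

  0. MEM→r4 ⇒ go  {1A/2Mu/1Ld/1B | 3r 1w}
  1. MEM→r2 ⇒ go  {1A/2Mu/0Ld/1B | 2r 0w}
  2. ALU→r4 ⇒ no(WR_PORT)  {1A/2Mu/0Ld/1B | 2r 0w}
  3. MEM→r1 ⇒ no(FU)  {1A/2Mu/0Ld/1B | 2r 0w}
  4. MEM ⇒ no(FU)  {1A/2Mu/0Ld/1B | 2r 0w}
  5. MEM→r0 ⇒ no(FU)  {1A/2Mu/0Ld/1B | 2r 0w}
  6. BR ⇒ go  {1A/2Mu/0Ld/0B | 2r 0w}
  7. MEM→r4 ⇒ no(FU)  {1A/2Mu/0Ld/0B | 2r 0w}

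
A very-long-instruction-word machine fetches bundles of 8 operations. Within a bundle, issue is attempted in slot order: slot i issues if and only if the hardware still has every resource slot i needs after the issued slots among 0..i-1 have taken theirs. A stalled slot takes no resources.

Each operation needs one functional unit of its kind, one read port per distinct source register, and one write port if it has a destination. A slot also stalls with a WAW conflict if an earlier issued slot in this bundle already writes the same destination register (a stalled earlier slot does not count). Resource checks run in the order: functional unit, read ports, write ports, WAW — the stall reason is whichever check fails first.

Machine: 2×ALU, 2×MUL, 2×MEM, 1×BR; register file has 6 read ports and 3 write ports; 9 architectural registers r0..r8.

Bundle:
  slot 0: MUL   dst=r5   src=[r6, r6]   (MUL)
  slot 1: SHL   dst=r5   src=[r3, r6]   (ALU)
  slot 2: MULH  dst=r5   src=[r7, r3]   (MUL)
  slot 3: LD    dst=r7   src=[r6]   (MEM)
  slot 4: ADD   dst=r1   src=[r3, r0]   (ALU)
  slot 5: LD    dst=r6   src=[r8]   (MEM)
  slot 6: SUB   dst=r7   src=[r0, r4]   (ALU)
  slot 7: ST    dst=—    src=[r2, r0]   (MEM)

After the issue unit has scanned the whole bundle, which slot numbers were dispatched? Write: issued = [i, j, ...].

issued = [0, 3, 4, 7]

  0. MUL→r5 ⇒ go  {2A/1Mu/2Ld/1B | 5r 2w}
  1. ALU→r5 ⇒ no(WAW)  {2A/1Mu/2Ld/1B | 5r 2w}
  2. MUL→r5 ⇒ no(WAW)  {2A/1Mu/2Ld/1B | 5r 2w}
  3. MEM→r7 ⇒ go  {2A/1Mu/1Ld/1B | 4r 1w}
  4. ALU→r1 ⇒ go  {1A/1Mu/1Ld/1B | 2r 0w}
  5. MEM→r6 ⇒ no(WR_PORT)  {1A/1Mu/1Ld/1B | 2r 0w}
  6. ALU→r7 ⇒ no(WR_PORT)  {1A/1Mu/1Ld/1B | 2r 0w}
  7. MEM ⇒ go  {1A/1Mu/0Ld/1B | 0r 0w}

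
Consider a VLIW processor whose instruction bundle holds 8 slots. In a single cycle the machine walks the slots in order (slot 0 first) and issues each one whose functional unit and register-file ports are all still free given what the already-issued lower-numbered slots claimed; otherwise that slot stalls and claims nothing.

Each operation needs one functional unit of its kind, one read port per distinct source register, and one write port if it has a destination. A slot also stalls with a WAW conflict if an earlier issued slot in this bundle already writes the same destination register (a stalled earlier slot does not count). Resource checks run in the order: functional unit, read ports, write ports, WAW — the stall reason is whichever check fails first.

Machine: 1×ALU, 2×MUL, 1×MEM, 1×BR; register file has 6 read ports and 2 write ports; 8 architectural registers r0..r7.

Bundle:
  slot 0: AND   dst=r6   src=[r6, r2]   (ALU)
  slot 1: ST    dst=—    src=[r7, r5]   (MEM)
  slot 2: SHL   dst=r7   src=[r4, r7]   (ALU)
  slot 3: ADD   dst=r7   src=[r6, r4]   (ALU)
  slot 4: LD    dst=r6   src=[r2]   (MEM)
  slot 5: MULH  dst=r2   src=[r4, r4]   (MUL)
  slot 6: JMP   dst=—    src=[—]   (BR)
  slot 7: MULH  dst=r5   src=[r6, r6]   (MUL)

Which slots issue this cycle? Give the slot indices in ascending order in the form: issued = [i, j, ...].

issued = [0, 1, 5, 6]

[0] ALU needs rd=2 wr=1: ok; after: ALU=0 MUL=2 MEM=1 BR=1, R=4, W=1
[1] MEM needs rd=2 wr=0: ok; after: ALU=0 MUL=2 MEM=0 BR=1, R=2, W=1
[2] ALU needs rd=2 wr=1: FU; after: ALU=0 MUL=2 MEM=0 BR=1, R=2, W=1
[3] ALU needs rd=2 wr=1: FU; after: ALU=0 MUL=2 MEM=0 BR=1, R=2, W=1
[4] MEM needs rd=1 wr=1: FU; after: ALU=0 MUL=2 MEM=0 BR=1, R=2, W=1
[5] MUL needs rd=1 wr=1: ok; after: ALU=0 MUL=1 MEM=0 BR=1, R=1, W=0
[6] BR needs rd=0 wr=0: ok; after: ALU=0 MUL=1 MEM=0 BR=0, R=1, W=0
[7] MUL needs rd=1 wr=1: WR_PORT; after: ALU=0 MUL=1 MEM=0 BR=0, R=1, W=0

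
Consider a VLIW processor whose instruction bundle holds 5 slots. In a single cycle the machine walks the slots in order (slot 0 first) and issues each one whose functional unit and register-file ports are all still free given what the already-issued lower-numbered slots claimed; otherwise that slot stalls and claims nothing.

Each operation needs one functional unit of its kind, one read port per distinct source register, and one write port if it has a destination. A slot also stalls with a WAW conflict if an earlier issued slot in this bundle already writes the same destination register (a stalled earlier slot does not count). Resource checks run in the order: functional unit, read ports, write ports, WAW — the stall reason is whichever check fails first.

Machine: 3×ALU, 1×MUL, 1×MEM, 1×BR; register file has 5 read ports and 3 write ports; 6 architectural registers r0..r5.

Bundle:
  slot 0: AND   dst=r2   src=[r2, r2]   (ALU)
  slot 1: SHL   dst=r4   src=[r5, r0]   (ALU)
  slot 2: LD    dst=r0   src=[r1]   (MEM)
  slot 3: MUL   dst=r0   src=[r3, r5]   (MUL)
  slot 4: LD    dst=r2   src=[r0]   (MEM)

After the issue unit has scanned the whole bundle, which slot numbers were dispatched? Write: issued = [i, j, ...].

  0. ALU→r2 ⇒ go  {2A/1Mu/1Ld/1B | 4r 2w}
  1. ALU→r4 ⇒ go  {1A/1Mu/1Ld/1B | 2r 1w}
  2. MEM→r0 ⇒ go  {1A/1Mu/0Ld/1B | 1r 0w}
  3. MUL→r0 ⇒ no(RD_PORT)  {1A/1Mu/0Ld/1B | 1r 0w}
  4. MEM→r2 ⇒ no(FU)  {1A/1Mu/0Ld/1B | 1r 0w}

issued = [0, 1, 2]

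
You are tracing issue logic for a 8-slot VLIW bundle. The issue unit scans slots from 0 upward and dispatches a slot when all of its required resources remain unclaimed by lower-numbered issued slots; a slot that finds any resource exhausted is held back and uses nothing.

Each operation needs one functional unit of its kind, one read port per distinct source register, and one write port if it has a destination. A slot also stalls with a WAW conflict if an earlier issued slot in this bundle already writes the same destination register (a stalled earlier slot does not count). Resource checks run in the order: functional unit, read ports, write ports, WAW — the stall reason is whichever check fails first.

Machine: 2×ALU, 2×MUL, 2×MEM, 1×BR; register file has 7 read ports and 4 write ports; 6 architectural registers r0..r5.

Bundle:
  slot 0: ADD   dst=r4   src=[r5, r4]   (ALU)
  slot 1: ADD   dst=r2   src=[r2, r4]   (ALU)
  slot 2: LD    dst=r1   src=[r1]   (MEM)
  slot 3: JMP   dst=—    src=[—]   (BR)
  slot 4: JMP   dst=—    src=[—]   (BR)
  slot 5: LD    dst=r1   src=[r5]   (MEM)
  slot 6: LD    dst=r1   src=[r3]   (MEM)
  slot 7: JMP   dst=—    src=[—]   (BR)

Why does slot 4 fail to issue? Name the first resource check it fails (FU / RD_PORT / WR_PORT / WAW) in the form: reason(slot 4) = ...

reason(slot 4) = FU

[0] ALU needs rd=2 wr=1: ok; after: ALU=1 MUL=2 MEM=2 BR=1, R=5, W=3
[1] ALU needs rd=2 wr=1: ok; after: ALU=0 MUL=2 MEM=2 BR=1, R=3, W=2
[2] MEM needs rd=1 wr=1: ok; after: ALU=0 MUL=2 MEM=1 BR=1, R=2, W=1
[3] BR needs rd=0 wr=0: ok; after: ALU=0 MUL=2 MEM=1 BR=0, R=2, W=1
[4] BR needs rd=0 wr=0: FU; after: ALU=0 MUL=2 MEM=1 BR=0, R=2, W=1
[5] MEM needs rd=1 wr=1: WAW; after: ALU=0 MUL=2 MEM=1 BR=0, R=2, W=1
[6] MEM needs rd=1 wr=1: WAW; after: ALU=0 MUL=2 MEM=1 BR=0, R=2, W=1
[7] BR needs rd=0 wr=0: FU; after: ALU=0 MUL=2 MEM=1 BR=0, R=2, W=1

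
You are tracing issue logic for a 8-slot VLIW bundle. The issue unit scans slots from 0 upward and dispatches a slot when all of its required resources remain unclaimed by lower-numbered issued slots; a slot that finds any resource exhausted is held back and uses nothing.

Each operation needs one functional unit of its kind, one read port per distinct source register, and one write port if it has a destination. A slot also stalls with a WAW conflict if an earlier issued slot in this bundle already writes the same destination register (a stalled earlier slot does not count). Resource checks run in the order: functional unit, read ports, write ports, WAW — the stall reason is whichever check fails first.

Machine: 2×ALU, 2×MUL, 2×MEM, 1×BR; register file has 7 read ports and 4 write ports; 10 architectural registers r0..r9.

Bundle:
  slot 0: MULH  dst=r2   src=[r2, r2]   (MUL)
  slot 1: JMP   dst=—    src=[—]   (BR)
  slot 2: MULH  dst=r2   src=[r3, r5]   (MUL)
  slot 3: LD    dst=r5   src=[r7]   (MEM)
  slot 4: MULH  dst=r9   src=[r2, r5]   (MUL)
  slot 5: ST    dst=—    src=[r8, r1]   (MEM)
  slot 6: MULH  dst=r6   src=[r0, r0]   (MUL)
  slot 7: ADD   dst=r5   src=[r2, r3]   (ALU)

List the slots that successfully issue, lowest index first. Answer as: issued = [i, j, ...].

issued = [0, 1, 3, 4, 5]

slot 0 (MUL): ISSUE — free A2,Mu1,Ld2,B1 rp6 wp3
slot 1 (BR): ISSUE — free A2,Mu1,Ld2,B0 rp6 wp3
slot 2 (MUL): stall WAW — free A2,Mu1,Ld2,B0 rp6 wp3
slot 3 (MEM): ISSUE — free A2,Mu1,Ld1,B0 rp5 wp2
slot 4 (MUL): ISSUE — free A2,Mu0,Ld1,B0 rp3 wp1
slot 5 (MEM): ISSUE — free A2,Mu0,Ld0,B0 rp1 wp1
slot 6 (MUL): stall FU — free A2,Mu0,Ld0,B0 rp1 wp1
slot 7 (ALU): stall RD_PORT — free A2,Mu0,Ld0,B0 rp1 wp1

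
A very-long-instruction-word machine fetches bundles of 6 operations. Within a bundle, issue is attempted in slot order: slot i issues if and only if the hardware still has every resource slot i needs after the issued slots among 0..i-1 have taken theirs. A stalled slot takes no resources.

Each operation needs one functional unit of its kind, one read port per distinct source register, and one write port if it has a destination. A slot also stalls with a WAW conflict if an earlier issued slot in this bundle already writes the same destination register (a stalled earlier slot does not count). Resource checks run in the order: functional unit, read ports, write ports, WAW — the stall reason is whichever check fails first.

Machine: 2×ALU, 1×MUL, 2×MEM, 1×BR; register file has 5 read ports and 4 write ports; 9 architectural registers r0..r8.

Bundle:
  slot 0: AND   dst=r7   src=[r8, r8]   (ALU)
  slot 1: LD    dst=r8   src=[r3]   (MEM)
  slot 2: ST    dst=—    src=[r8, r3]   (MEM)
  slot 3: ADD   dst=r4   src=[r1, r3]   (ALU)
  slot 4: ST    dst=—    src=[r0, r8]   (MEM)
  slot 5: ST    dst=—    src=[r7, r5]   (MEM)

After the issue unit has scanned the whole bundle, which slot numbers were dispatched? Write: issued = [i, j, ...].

issued = [0, 1, 2]

#0 ALU src=r8,r8 dispatched  <A:1 Mu:1 Ld:2 B:1 rd:4 wr:3>
#1 MEM src=r3 dispatched  <A:1 Mu:1 Ld:1 B:1 rd:3 wr:2>
#2 MEM src=r8,r3 dispatched  <A:1 Mu:1 Ld:0 B:1 rd:1 wr:2>
#3 ALU src=r1,r3 held:RD_PORT  <A:1 Mu:1 Ld:0 B:1 rd:1 wr:2>
#4 MEM src=r0,r8 held:FU  <A:1 Mu:1 Ld:0 B:1 rd:1 wr:2>
#5 MEM src=r7,r5 held:FU  <A:1 Mu:1 Ld:0 B:1 rd:1 wr:2>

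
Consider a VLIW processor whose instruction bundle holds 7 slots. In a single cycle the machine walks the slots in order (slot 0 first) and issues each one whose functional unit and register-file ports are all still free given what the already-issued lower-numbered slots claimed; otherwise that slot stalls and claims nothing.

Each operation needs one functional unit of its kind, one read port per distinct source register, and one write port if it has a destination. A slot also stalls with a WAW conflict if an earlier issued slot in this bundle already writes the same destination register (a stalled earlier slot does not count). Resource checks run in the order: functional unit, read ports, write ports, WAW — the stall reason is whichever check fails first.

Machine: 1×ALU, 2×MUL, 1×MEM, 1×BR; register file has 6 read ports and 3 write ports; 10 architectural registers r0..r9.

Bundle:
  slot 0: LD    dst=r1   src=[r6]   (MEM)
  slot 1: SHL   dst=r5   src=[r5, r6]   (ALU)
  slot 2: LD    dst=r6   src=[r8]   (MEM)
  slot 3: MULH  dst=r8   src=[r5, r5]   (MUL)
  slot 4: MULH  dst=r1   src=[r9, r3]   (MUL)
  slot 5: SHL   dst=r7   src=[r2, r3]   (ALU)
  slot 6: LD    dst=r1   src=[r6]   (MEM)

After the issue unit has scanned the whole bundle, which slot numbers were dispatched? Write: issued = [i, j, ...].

(0) want 1×MEM +1rd +1wr — yes → AL1|MU2|ME0|BR1|rd5|wr2
(1) want 1×ALU +2rd +1wr — yes → AL0|MU2|ME0|BR1|rd3|wr1
(2) want 1×MEM +1rd +1wr — FU → AL0|MU2|ME0|BR1|rd3|wr1
(3) want 1×MUL +1rd +1wr — yes → AL0|MU1|ME0|BR1|rd2|wr0
(4) want 1×MUL +2rd +1wr — WR_PORT → AL0|MU1|ME0|BR1|rd2|wr0
(5) want 1×ALU +2rd +1wr — FU → AL0|MU1|ME0|BR1|rd2|wr0
(6) want 1×MEM +1rd +1wr — FU → AL0|MU1|ME0|BR1|rd2|wr0

issued = [0, 1, 3]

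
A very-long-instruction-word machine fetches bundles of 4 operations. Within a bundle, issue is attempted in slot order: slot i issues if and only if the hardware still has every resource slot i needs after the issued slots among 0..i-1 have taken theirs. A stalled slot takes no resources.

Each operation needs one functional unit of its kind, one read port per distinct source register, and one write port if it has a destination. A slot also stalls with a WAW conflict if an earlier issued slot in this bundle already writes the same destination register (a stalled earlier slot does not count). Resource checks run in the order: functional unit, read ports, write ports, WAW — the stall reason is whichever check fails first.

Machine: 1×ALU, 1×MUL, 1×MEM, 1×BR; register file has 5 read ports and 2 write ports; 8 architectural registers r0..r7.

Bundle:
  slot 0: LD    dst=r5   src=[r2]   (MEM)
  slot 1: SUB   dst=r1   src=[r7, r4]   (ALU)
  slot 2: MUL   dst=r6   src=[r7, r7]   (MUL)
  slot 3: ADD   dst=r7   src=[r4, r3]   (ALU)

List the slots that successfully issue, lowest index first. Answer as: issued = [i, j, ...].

slot 0 (MEM): ISSUE — free A1,Mu1,Ld0,B1 rp4 wp1
slot 1 (ALU): ISSUE — free A0,Mu1,Ld0,B1 rp2 wp0
slot 2 (MUL): stall WR_PORT — free A0,Mu1,Ld0,B1 rp2 wp0
slot 3 (ALU): stall FU — free A0,Mu1,Ld0,B1 rp2 wp0

issued = [0, 1]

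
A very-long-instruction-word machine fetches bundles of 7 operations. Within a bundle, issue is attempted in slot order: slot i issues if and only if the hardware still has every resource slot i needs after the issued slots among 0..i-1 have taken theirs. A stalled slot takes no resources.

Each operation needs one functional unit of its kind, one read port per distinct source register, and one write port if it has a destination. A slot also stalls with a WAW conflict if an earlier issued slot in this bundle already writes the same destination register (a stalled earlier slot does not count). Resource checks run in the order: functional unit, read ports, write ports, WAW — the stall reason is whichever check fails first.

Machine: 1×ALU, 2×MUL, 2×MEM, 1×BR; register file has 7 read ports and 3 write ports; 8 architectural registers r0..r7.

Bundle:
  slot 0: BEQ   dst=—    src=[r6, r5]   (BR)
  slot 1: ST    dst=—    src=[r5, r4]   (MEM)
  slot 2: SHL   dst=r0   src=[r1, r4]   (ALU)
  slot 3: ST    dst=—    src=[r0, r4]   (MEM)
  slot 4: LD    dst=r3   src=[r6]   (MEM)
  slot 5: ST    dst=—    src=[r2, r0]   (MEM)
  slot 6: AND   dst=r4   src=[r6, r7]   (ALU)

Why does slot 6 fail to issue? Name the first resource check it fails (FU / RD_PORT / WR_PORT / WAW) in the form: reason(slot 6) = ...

reason(slot 6) = FU

slot 0 (BR): ISSUE — free A1,Mu2,Ld2,B0 rp5 wp3
slot 1 (MEM): ISSUE — free A1,Mu2,Ld1,B0 rp3 wp3
slot 2 (ALU): ISSUE — free A0,Mu2,Ld1,B0 rp1 wp2
slot 3 (MEM): stall RD_PORT — free A0,Mu2,Ld1,B0 rp1 wp2
slot 4 (MEM): ISSUE — free A0,Mu2,Ld0,B0 rp0 wp1
slot 5 (MEM): stall FU — free A0,Mu2,Ld0,B0 rp0 wp1
slot 6 (ALU): stall FU — free A0,Mu2,Ld0,B0 rp0 wp1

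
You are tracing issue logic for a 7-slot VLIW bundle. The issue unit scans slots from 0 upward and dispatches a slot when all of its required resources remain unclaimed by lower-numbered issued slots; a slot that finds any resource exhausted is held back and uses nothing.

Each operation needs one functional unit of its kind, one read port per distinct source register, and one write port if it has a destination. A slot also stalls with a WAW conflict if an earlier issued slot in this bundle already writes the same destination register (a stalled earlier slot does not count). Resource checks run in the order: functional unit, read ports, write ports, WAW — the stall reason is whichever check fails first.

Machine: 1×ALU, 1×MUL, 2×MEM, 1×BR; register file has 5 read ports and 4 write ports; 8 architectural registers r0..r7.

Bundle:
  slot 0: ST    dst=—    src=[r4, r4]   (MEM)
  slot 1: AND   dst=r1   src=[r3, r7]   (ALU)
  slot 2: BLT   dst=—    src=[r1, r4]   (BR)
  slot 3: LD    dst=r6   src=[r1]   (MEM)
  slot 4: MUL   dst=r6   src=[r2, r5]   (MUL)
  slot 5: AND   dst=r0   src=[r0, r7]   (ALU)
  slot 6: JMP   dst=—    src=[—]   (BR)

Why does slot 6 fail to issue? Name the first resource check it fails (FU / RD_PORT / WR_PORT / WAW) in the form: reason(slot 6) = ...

slot 0 (MEM): ISSUE — free A1,Mu1,Ld1,B1 rp4 wp4
slot 1 (ALU): ISSUE — free A0,Mu1,Ld1,B1 rp2 wp3
slot 2 (BR): ISSUE — free A0,Mu1,Ld1,B0 rp0 wp3
slot 3 (MEM): stall RD_PORT — free A0,Mu1,Ld1,B0 rp0 wp3
slot 4 (MUL): stall RD_PORT — free A0,Mu1,Ld1,B0 rp0 wp3
slot 5 (ALU): stall FU — free A0,Mu1,Ld1,B0 rp0 wp3
slot 6 (BR): stall FU — free A0,Mu1,Ld1,B0 rp0 wp3

reason(slot 6) = FU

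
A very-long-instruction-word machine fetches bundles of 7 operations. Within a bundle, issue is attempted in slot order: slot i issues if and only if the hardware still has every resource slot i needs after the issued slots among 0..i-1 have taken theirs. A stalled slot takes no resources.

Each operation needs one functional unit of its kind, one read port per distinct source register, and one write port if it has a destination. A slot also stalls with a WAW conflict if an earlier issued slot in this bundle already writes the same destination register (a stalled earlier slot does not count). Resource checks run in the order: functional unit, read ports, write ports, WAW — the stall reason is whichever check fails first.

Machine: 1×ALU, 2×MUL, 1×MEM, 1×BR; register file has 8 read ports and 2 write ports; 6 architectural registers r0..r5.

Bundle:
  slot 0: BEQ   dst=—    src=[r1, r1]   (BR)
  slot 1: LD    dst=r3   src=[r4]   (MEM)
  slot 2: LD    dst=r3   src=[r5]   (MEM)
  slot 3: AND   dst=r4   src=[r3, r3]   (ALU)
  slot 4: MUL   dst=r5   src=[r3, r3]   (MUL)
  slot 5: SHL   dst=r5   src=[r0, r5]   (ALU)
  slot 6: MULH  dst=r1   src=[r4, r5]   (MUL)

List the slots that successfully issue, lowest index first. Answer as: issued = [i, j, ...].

issued = [0, 1, 3]

slot 0 (BR): ISSUE — free A1,Mu2,Ld1,B0 rp7 wp2
slot 1 (MEM): ISSUE — free A1,Mu2,Ld0,B0 rp6 wp1
slot 2 (MEM): stall FU — free A1,Mu2,Ld0,B0 rp6 wp1
slot 3 (ALU): ISSUE — free A0,Mu2,Ld0,B0 rp5 wp0
slot 4 (MUL): stall WR_PORT — free A0,Mu2,Ld0,B0 rp5 wp0
slot 5 (ALU): stall FU — free A0,Mu2,Ld0,B0 rp5 wp0
slot 6 (MUL): stall WR_PORT — free A0,Mu2,Ld0,B0 rp5 wp0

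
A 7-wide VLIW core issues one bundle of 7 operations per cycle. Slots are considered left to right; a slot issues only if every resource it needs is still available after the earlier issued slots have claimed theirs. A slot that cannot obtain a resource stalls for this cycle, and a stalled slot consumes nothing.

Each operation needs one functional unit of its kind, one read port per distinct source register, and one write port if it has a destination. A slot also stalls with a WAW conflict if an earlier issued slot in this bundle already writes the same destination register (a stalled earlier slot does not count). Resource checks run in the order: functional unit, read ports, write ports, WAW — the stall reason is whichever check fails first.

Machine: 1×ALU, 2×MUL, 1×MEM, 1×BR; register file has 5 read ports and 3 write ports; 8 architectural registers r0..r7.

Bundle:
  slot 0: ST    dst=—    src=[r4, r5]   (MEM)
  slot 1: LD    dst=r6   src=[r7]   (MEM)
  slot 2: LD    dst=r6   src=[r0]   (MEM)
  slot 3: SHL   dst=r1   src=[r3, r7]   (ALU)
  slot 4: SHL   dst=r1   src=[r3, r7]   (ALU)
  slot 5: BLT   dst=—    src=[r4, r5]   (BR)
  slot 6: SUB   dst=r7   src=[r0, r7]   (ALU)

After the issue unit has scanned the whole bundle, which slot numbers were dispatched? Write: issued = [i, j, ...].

issued = [0, 3]

[0] MEM needs rd=2 wr=0: ok; after: ALU=1 MUL=2 MEM=0 BR=1, R=3, W=3
[1] MEM needs rd=1 wr=1: FU; after: ALU=1 MUL=2 MEM=0 BR=1, R=3, W=3
[2] MEM needs rd=1 wr=1: FU; after: ALU=1 MUL=2 MEM=0 BR=1, R=3, W=3
[3] ALU needs rd=2 wr=1: ok; after: ALU=0 MUL=2 MEM=0 BR=1, R=1, W=2
[4] ALU needs rd=2 wr=1: FU; after: ALU=0 MUL=2 MEM=0 BR=1, R=1, W=2
[5] BR needs rd=2 wr=0: RD_PORT; after: ALU=0 MUL=2 MEM=0 BR=1, R=1, W=2
[6] ALU needs rd=2 wr=1: FU; after: ALU=0 MUL=2 MEM=0 BR=1, R=1, W=2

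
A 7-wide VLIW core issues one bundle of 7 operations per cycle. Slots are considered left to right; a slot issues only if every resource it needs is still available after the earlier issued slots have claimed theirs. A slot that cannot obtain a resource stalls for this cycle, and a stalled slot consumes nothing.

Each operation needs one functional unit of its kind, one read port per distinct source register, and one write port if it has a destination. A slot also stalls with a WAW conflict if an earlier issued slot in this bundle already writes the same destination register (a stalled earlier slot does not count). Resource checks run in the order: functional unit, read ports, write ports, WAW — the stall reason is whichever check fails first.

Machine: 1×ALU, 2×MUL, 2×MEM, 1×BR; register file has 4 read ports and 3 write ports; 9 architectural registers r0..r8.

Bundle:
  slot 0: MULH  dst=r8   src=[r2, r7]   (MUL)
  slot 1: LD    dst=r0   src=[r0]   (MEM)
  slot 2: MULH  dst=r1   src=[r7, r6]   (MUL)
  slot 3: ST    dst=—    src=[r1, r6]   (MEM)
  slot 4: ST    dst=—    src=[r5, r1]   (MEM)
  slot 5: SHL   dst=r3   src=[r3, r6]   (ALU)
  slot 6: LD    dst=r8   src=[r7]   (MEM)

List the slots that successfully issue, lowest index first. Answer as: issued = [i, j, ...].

slot 0 (MUL): ISSUE — free A1,Mu1,Ld2,B1 rp2 wp2
slot 1 (MEM): ISSUE — free A1,Mu1,Ld1,B1 rp1 wp1
slot 2 (MUL): stall RD_PORT — free A1,Mu1,Ld1,B1 rp1 wp1
slot 3 (MEM): stall RD_PORT — free A1,Mu1,Ld1,B1 rp1 wp1
slot 4 (MEM): stall RD_PORT — free A1,Mu1,Ld1,B1 rp1 wp1
slot 5 (ALU): stall RD_PORT — free A1,Mu1,Ld1,B1 rp1 wp1
slot 6 (MEM): stall WAW — free A1,Mu1,Ld1,B1 rp1 wp1

issued = [0, 1]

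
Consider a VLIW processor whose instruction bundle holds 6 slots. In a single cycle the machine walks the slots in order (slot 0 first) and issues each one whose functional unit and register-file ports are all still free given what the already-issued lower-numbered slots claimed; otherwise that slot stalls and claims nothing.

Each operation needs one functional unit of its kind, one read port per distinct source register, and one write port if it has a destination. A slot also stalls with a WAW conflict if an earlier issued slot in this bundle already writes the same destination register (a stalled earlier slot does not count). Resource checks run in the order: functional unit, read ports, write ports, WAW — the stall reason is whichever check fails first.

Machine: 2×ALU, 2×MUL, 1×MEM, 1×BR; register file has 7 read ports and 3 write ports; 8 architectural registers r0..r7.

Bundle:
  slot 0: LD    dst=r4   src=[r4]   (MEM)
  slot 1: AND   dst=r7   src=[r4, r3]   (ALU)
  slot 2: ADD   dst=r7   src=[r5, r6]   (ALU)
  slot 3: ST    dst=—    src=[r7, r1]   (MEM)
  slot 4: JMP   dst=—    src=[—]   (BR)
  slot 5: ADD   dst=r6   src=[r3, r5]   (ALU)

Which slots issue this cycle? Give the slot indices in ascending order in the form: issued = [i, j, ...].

(0) want 1×MEM +1rd +1wr — yes → AL2|MU2|ME0|BR1|rd6|wr2
(1) want 1×ALU +2rd +1wr — yes → AL1|MU2|ME0|BR1|rd4|wr1
(2) want 1×ALU +2rd +1wr — WAW → AL1|MU2|ME0|BR1|rd4|wr1
(3) want 1×MEM +2rd +0wr — FU → AL1|MU2|ME0|BR1|rd4|wr1
(4) want 1×BR +0rd +0wr — yes → AL1|MU2|ME0|BR0|rd4|wr1
(5) want 1×ALU +2rd +1wr — yes → AL0|MU2|ME0|BR0|rd2|wr0

issued = [0, 1, 4, 5]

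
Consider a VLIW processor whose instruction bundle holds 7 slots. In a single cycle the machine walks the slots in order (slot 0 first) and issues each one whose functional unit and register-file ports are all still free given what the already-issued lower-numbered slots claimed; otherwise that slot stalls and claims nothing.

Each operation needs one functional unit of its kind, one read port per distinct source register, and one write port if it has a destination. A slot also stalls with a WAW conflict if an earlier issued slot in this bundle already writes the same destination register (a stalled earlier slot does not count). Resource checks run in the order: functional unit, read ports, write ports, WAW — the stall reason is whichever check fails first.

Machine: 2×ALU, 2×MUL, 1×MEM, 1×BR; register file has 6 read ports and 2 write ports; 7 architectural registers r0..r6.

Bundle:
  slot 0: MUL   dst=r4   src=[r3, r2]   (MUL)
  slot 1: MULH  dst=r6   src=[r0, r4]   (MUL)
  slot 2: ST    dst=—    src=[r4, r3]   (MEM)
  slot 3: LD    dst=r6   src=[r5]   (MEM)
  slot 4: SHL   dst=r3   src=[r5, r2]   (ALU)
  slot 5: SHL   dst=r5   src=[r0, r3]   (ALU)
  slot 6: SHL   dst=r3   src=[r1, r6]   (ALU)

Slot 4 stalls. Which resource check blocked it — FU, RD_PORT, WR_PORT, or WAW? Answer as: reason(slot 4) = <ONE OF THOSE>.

(0) want 1×MUL +2rd +1wr — yes → AL2|MU1|ME1|BR1|rd4|wr1
(1) want 1×MUL +2rd +1wr — yes → AL2|MU0|ME1|BR1|rd2|wr0
(2) want 1×MEM +2rd +0wr — yes → AL2|MU0|ME0|BR1|rd0|wr0
(3) want 1×MEM +1rd +1wr — FU → AL2|MU0|ME0|BR1|rd0|wr0
(4) want 1×ALU +2rd +1wr — RD_PORT → AL2|MU0|ME0|BR1|rd0|wr0
(5) want 1×ALU +2rd +1wr — RD_PORT → AL2|MU0|ME0|BR1|rd0|wr0
(6) want 1×ALU +2rd +1wr — RD_PORT → AL2|MU0|ME0|BR1|rd0|wr0

reason(slot 4) = RD_PORT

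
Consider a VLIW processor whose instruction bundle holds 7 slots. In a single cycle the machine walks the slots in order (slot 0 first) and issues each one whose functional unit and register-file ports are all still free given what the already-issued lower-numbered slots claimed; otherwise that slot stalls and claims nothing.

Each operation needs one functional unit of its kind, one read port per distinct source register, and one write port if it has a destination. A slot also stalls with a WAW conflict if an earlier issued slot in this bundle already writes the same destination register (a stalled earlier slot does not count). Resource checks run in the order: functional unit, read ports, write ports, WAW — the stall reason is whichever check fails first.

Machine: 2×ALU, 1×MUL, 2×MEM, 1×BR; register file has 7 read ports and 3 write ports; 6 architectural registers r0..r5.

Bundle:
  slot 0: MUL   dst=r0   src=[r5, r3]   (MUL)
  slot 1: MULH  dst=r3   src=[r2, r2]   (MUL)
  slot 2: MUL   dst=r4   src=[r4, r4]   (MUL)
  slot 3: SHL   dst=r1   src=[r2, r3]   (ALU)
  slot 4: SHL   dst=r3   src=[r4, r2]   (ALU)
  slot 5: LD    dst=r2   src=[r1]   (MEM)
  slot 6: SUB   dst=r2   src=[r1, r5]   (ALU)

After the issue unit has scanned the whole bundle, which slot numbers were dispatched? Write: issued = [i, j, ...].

[0] MUL needs rd=2 wr=1: ok; after: ALU=2 MUL=0 MEM=2 BR=1, R=5, W=2
[1] MUL needs rd=1 wr=1: FU; after: ALU=2 MUL=0 MEM=2 BR=1, R=5, W=2
[2] MUL needs rd=1 wr=1: FU; after: ALU=2 MUL=0 MEM=2 BR=1, R=5, W=2
[3] ALU needs rd=2 wr=1: ok; after: ALU=1 MUL=0 MEM=2 BR=1, R=3, W=1
[4] ALU needs rd=2 wr=1: ok; after: ALU=0 MUL=0 MEM=2 BR=1, R=1, W=0
[5] MEM needs rd=1 wr=1: WR_PORT; after: ALU=0 MUL=0 MEM=2 BR=1, R=1, W=0
[6] ALU needs rd=2 wr=1: FU; after: ALU=0 MUL=0 MEM=2 BR=1, R=1, W=0

issued = [0, 3, 4]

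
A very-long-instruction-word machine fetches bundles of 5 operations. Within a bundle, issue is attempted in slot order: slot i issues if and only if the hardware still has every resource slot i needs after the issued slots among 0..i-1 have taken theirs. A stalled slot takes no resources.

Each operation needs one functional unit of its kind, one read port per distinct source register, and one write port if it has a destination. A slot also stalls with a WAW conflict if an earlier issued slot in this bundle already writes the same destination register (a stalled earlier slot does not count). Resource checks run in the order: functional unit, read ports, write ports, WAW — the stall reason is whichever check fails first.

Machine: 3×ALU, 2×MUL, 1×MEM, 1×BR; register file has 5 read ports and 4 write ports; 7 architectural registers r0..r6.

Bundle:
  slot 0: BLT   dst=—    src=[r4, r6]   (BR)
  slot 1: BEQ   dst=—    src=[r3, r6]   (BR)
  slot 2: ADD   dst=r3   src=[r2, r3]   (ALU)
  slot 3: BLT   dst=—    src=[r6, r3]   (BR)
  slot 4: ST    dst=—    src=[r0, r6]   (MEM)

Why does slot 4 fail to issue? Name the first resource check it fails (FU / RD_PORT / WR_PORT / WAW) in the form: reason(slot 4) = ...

  0. BR ⇒ go  {3A/2Mu/1Ld/0B | 3r 4w}
  1. BR ⇒ no(FU)  {3A/2Mu/1Ld/0B | 3r 4w}
  2. ALU→r3 ⇒ go  {2A/2Mu/1Ld/0B | 1r 3w}
  3. BR ⇒ no(FU)  {2A/2Mu/1Ld/0B | 1r 3w}
  4. MEM ⇒ no(RD_PORT)  {2A/2Mu/1Ld/0B | 1r 3w}

reason(slot 4) = RD_PORT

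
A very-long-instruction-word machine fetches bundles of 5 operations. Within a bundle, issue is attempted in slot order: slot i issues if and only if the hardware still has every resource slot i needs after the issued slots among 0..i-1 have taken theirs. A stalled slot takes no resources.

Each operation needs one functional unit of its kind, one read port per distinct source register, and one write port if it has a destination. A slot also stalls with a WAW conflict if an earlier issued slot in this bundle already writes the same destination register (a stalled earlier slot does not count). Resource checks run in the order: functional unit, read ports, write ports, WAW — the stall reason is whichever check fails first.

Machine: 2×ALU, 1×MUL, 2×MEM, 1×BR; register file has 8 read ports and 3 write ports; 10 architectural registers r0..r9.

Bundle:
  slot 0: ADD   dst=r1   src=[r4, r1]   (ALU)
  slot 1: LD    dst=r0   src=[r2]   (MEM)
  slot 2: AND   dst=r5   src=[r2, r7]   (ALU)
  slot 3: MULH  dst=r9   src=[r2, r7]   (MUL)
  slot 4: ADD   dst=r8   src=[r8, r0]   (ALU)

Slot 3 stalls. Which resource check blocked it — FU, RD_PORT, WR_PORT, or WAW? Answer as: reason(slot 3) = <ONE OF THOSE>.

slot 0 (ALU): ISSUE — free A1,Mu1,Ld2,B1 rp6 wp2
slot 1 (MEM): ISSUE — free A1,Mu1,Ld1,B1 rp5 wp1
slot 2 (ALU): ISSUE — free A0,Mu1,Ld1,B1 rp3 wp0
slot 3 (MUL): stall WR_PORT — free A0,Mu1,Ld1,B1 rp3 wp0
slot 4 (ALU): stall FU — free A0,Mu1,Ld1,B1 rp3 wp0

reason(slot 3) = WR_PORT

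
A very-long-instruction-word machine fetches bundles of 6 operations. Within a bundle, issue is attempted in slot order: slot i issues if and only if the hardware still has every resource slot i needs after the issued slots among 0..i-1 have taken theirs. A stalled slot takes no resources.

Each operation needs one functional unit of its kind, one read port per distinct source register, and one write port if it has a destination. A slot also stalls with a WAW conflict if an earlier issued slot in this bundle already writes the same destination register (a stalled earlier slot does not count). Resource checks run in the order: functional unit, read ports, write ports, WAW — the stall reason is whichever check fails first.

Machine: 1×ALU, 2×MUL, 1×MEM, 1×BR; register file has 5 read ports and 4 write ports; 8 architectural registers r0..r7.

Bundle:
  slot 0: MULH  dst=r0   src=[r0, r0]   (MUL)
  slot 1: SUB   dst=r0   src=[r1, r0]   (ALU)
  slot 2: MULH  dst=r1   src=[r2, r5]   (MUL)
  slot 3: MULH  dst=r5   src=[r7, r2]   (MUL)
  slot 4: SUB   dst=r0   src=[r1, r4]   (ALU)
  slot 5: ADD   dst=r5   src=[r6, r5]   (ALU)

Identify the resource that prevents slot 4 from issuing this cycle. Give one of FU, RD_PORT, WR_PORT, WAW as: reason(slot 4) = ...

  0. MUL→r0 ⇒ go  {1A/1Mu/1Ld/1B | 4r 3w}
  1. ALU→r0 ⇒ no(WAW)  {1A/1Mu/1Ld/1B | 4r 3w}
  2. MUL→r1 ⇒ go  {1A/0Mu/1Ld/1B | 2r 2w}
  3. MUL→r5 ⇒ no(FU)  {1A/0Mu/1Ld/1B | 2r 2w}
  4. ALU→r0 ⇒ no(WAW)  {1A/0Mu/1Ld/1B | 2r 2w}
  5. ALU→r5 ⇒ go  {0A/0Mu/1Ld/1B | 0r 1w}

reason(slot 4) = WAW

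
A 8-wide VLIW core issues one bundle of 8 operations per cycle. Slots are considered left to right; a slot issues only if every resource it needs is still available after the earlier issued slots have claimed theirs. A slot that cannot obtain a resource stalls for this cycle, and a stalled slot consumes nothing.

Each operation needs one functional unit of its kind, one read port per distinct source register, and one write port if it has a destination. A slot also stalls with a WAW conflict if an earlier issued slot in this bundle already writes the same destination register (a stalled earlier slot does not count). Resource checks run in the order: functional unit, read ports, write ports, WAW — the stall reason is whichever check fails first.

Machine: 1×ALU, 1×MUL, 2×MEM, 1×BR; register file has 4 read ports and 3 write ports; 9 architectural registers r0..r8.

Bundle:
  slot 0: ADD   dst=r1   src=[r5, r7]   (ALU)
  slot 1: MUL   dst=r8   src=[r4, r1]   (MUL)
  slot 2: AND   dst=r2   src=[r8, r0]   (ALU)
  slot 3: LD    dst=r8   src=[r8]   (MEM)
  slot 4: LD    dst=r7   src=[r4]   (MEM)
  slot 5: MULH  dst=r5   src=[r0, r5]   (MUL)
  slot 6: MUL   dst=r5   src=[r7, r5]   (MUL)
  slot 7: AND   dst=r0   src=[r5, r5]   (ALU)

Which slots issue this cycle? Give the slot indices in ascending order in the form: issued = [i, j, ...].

issued = [0, 1]

[0] ALU needs rd=2 wr=1: ok; after: ALU=0 MUL=1 MEM=2 BR=1, R=2, W=2
[1] MUL needs rd=2 wr=1: ok; after: ALU=0 MUL=0 MEM=2 BR=1, R=0, W=1
[2] ALU needs rd=2 wr=1: FU; after: ALU=0 MUL=0 MEM=2 BR=1, R=0, W=1
[3] MEM needs rd=1 wr=1: RD_PORT; after: ALU=0 MUL=0 MEM=2 BR=1, R=0, W=1
[4] MEM needs rd=1 wr=1: RD_PORT; after: ALU=0 MUL=0 MEM=2 BR=1, R=0, W=1
[5] MUL needs rd=2 wr=1: FU; after: ALU=0 MUL=0 MEM=2 BR=1, R=0, W=1
[6] MUL needs rd=2 wr=1: FU; after: ALU=0 MUL=0 MEM=2 BR=1, R=0, W=1
[7] ALU needs rd=1 wr=1: FU; after: ALU=0 MUL=0 MEM=2 BR=1, R=0, W=1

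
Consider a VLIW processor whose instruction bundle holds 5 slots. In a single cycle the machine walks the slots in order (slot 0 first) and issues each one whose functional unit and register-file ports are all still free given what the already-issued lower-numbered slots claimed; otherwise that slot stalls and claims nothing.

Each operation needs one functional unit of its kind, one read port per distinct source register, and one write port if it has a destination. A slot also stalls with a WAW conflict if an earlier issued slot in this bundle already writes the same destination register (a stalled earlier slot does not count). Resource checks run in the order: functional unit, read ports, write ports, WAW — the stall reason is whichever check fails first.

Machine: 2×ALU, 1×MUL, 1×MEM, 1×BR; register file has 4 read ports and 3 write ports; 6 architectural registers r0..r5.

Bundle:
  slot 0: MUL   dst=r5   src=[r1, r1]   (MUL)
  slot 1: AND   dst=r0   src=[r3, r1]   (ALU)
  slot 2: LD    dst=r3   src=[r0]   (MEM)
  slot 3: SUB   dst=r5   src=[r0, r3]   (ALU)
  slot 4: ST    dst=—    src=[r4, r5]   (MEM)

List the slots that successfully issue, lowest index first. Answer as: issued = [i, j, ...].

issued = [0, 1, 2]

(0) want 1×MUL +1rd +1wr — yes → AL2|MU0|ME1|BR1|rd3|wr2
(1) want 1×ALU +2rd +1wr — yes → AL1|MU0|ME1|BR1|rd1|wr1
(2) want 1×MEM +1rd +1wr — yes → AL1|MU0|ME0|BR1|rd0|wr0
(3) want 1×ALU +2rd +1wr — RD_PORT → AL1|MU0|ME0|BR1|rd0|wr0
(4) want 1×MEM +2rd +0wr — FU → AL1|MU0|ME0|BR1|rd0|wr0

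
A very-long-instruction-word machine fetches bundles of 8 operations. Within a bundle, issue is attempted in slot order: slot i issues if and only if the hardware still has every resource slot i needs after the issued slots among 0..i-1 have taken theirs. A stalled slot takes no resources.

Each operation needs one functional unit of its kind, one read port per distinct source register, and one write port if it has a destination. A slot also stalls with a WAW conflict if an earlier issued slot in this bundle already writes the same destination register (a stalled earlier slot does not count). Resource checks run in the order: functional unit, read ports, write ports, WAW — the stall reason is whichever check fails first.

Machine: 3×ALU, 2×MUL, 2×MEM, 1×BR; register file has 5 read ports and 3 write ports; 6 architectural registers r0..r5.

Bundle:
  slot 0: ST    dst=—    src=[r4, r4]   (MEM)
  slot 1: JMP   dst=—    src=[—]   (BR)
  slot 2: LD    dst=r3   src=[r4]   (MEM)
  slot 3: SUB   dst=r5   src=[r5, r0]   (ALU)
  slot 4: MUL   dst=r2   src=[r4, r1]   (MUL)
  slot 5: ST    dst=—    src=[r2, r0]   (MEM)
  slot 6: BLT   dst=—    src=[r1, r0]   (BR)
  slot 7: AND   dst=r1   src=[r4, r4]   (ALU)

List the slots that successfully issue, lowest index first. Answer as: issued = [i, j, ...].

issued = [0, 1, 2, 3, 7]

(0) want 1×MEM +1rd +0wr — yes → AL3|MU2|ME1|BR1|rd4|wr3
(1) want 1×BR +0rd +0wr — yes → AL3|MU2|ME1|BR0|rd4|wr3
(2) want 1×MEM +1rd +1wr — yes → AL3|MU2|ME0|BR0|rd3|wr2
(3) want 1×ALU +2rd +1wr — yes → AL2|MU2|ME0|BR0|rd1|wr1
(4) want 1×MUL +2rd +1wr — RD_PORT → AL2|MU2|ME0|BR0|rd1|wr1
(5) want 1×MEM +2rd +0wr — FU → AL2|MU2|ME0|BR0|rd1|wr1
(6) want 1×BR +2rd +0wr — FU → AL2|MU2|ME0|BR0|rd1|wr1
(7) want 1×ALU +1rd +1wr — yes → AL1|MU2|ME0|BR0|rd0|wr0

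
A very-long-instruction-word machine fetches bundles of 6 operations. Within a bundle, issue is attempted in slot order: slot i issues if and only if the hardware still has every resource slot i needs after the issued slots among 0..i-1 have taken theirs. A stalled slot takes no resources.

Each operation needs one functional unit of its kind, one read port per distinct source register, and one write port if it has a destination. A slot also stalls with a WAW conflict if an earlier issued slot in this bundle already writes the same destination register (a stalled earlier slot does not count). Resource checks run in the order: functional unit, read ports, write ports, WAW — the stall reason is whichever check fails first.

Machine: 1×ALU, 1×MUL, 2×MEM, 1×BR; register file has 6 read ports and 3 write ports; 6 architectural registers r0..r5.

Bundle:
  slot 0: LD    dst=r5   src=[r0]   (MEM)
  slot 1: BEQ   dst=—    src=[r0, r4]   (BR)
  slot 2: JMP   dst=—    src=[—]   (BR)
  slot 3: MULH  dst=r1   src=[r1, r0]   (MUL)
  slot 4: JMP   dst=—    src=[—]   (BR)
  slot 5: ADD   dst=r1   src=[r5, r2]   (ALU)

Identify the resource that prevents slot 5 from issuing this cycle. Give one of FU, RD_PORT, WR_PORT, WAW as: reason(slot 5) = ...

reason(slot 5) = RD_PORT

(0) want 1×MEM +1rd +1wr — yes → AL1|MU1|ME1|BR1|rd5|wr2
(1) want 1×BR +2rd +0wr — yes → AL1|MU1|ME1|BR0|rd3|wr2
(2) want 1×BR +0rd +0wr — FU → AL1|MU1|ME1|BR0|rd3|wr2
(3) want 1×MUL +2rd +1wr — yes → AL1|MU0|ME1|BR0|rd1|wr1
(4) want 1×BR +0rd +0wr — FU → AL1|MU0|ME1|BR0|rd1|wr1
(5) want 1×ALU +2rd +1wr — RD_PORT → AL1|MU0|ME1|BR0|rd1|wr1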